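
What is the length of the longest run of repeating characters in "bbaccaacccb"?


Input: "bbaccaacccb"
Scanning for longest run:
  Position 1 ('b'): continues run of 'b', length=2
  Position 2 ('a'): new char, reset run to 1
  Position 3 ('c'): new char, reset run to 1
  Position 4 ('c'): continues run of 'c', length=2
  Position 5 ('a'): new char, reset run to 1
  Position 6 ('a'): continues run of 'a', length=2
  Position 7 ('c'): new char, reset run to 1
  Position 8 ('c'): continues run of 'c', length=2
  Position 9 ('c'): continues run of 'c', length=3
  Position 10 ('b'): new char, reset run to 1
Longest run: 'c' with length 3

3


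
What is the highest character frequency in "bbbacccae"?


Input: bbbacccae
Character counts:
  'a': 2
  'b': 3
  'c': 3
  'e': 1
Maximum frequency: 3

3


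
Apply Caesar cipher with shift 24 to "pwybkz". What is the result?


Caesar cipher: shift "pwybkz" by 24
  'p' (pos 15) + 24 = pos 13 = 'n'
  'w' (pos 22) + 24 = pos 20 = 'u'
  'y' (pos 24) + 24 = pos 22 = 'w'
  'b' (pos 1) + 24 = pos 25 = 'z'
  'k' (pos 10) + 24 = pos 8 = 'i'
  'z' (pos 25) + 24 = pos 23 = 'x'
Result: nuwzix

nuwzix


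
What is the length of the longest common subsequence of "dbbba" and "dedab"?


LCS of "dbbba" and "dedab"
DP table:
           d    e    d    a    b
      0    0    0    0    0    0
  d   0    1    1    1    1    1
  b   0    1    1    1    1    2
  b   0    1    1    1    1    2
  b   0    1    1    1    1    2
  a   0    1    1    1    2    2
LCS length = dp[5][5] = 2

2


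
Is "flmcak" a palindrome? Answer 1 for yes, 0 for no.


Input: flmcak
Reversed: kacmlf
  Compare pos 0 ('f') with pos 5 ('k'): MISMATCH
  Compare pos 1 ('l') with pos 4 ('a'): MISMATCH
  Compare pos 2 ('m') with pos 3 ('c'): MISMATCH
Result: not a palindrome

0


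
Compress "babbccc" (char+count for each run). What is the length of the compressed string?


Input: babbccc
Runs:
  'b' x 1 => "b1"
  'a' x 1 => "a1"
  'b' x 2 => "b2"
  'c' x 3 => "c3"
Compressed: "b1a1b2c3"
Compressed length: 8

8


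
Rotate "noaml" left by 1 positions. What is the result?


Input: "noaml", rotate left by 1
First 1 characters: "n"
Remaining characters: "oaml"
Concatenate remaining + first: "oaml" + "n" = "oamln"

oamln


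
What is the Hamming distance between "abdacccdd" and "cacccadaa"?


Comparing "abdacccdd" and "cacccadaa" position by position:
  Position 0: 'a' vs 'c' => differ
  Position 1: 'b' vs 'a' => differ
  Position 2: 'd' vs 'c' => differ
  Position 3: 'a' vs 'c' => differ
  Position 4: 'c' vs 'c' => same
  Position 5: 'c' vs 'a' => differ
  Position 6: 'c' vs 'd' => differ
  Position 7: 'd' vs 'a' => differ
  Position 8: 'd' vs 'a' => differ
Total differences (Hamming distance): 8

8


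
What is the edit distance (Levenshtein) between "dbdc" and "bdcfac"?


Computing edit distance: "dbdc" -> "bdcfac"
DP table:
           b    d    c    f    a    c
      0    1    2    3    4    5    6
  d   1    1    1    2    3    4    5
  b   2    1    2    2    3    4    5
  d   3    2    1    2    3    4    5
  c   4    3    2    1    2    3    4
Edit distance = dp[4][6] = 4

4


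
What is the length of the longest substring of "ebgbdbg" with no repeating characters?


Input: "ebgbdbg"
Sliding window (track last position of each char):
  Position 0 ('e'): window [0,0] length 1 -- new best
  Position 1 ('b'): window [0,1] length 2 -- new best
  Position 2 ('g'): window [0,2] length 3 -- new best
  Position 3 ('b'): repeat (last at 1), move window start to 2
  Position 3 ('b'): window [2,3] length 2
  Position 4 ('d'): window [2,4] length 3
  Position 5 ('b'): repeat (last at 3), move window start to 4
  Position 5 ('b'): window [4,5] length 2
  Position 6 ('g'): window [4,6] length 3
Longest substring with no repeats: "ebg" with length 3

3


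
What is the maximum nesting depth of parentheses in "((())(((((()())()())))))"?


Input: "((())(((((()())()())))))"
Tracking depth:
  Position 0 '(': depth becomes 1
  Position 1 '(': depth becomes 2
  Position 2 '(': depth becomes 3
  Position 3 ')': depth becomes 2
  Position 4 ')': depth becomes 1
  Position 5 '(': depth becomes 2
  Position 6 '(': depth becomes 3
  Position 7 '(': depth becomes 4
  Position 8 '(': depth becomes 5
  Position 9 '(': depth becomes 6
  Position 10 '(': depth becomes 7
  Position 11 ')': depth becomes 6
  Position 12 '(': depth becomes 7
  Position 13 ')': depth becomes 6
  Position 14 ')': depth becomes 5
  Position 15 '(': depth becomes 6
  Position 16 ')': depth becomes 5
  Position 17 '(': depth becomes 6
  Position 18 ')': depth becomes 5
  Position 19 ')': depth becomes 4
  Position 20 ')': depth becomes 3
  Position 21 ')': depth becomes 2
  Position 22 ')': depth becomes 1
  Position 23 ')': depth becomes 0
Maximum depth reached: 7

7


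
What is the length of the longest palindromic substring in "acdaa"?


Input: "acdaa"
Checking substrings for palindromes:
  [3:5] "aa" (len 2) => palindrome
Longest palindromic substring: "aa" with length 2

2


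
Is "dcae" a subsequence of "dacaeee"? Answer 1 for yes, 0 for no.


Check if "dcae" is a subsequence of "dacaeee"
Greedy scan:
  Position 0 ('d'): matches sub[0] = 'd'
  Position 1 ('a'): no match needed
  Position 2 ('c'): matches sub[1] = 'c'
  Position 3 ('a'): matches sub[2] = 'a'
  Position 4 ('e'): matches sub[3] = 'e'
  Position 5 ('e'): no match needed
  Position 6 ('e'): no match needed
All 4 characters matched => is a subsequence

1


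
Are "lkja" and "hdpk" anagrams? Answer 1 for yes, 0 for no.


Strings: "lkja", "hdpk"
Sorted first:  ajkl
Sorted second: dhkp
Differ at position 0: 'a' vs 'd' => not anagrams

0


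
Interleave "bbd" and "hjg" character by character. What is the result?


Interleaving "bbd" and "hjg":
  Position 0: 'b' from first, 'h' from second => "bh"
  Position 1: 'b' from first, 'j' from second => "bj"
  Position 2: 'd' from first, 'g' from second => "dg"
Result: bhbjdg

bhbjdg


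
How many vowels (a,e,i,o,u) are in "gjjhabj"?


Input: gjjhabj
Checking each character:
  'g' at position 0: consonant
  'j' at position 1: consonant
  'j' at position 2: consonant
  'h' at position 3: consonant
  'a' at position 4: vowel (running total: 1)
  'b' at position 5: consonant
  'j' at position 6: consonant
Total vowels: 1

1


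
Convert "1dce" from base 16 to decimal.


Input: "1dce" in base 16
Positional expansion:
  Digit '1' (value 1) x 16^3 = 4096
  Digit 'd' (value 13) x 16^2 = 3328
  Digit 'c' (value 12) x 16^1 = 192
  Digit 'e' (value 14) x 16^0 = 14
Sum = 7630

7630


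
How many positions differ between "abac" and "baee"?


Comparing "abac" and "baee" position by position:
  Position 0: 'a' vs 'b' => DIFFER
  Position 1: 'b' vs 'a' => DIFFER
  Position 2: 'a' vs 'e' => DIFFER
  Position 3: 'c' vs 'e' => DIFFER
Positions that differ: 4

4


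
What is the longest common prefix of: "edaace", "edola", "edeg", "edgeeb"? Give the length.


Words: edaace, edola, edeg, edgeeb
  Position 0: all 'e' => match
  Position 1: all 'd' => match
  Position 2: ('a', 'o', 'e', 'g') => mismatch, stop
LCP = "ed" (length 2)

2


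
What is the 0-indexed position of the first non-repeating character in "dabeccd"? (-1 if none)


Input: dabeccd
Character frequencies:
  'a': 1
  'b': 1
  'c': 2
  'd': 2
  'e': 1
Scanning left to right for freq == 1:
  Position 0 ('d'): freq=2, skip
  Position 1 ('a'): unique! => answer = 1

1


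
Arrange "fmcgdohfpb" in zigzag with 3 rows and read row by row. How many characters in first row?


Zigzag "fmcgdohfpb" into 3 rows:
Placing characters:
  'f' => row 0
  'm' => row 1
  'c' => row 2
  'g' => row 1
  'd' => row 0
  'o' => row 1
  'h' => row 2
  'f' => row 1
  'p' => row 0
  'b' => row 1
Rows:
  Row 0: "fdp"
  Row 1: "mgofb"
  Row 2: "ch"
First row length: 3

3


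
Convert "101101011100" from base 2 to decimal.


Input: "101101011100" in base 2
Positional expansion:
  Digit '1' (value 1) x 2^11 = 2048
  Digit '0' (value 0) x 2^10 = 0
  Digit '1' (value 1) x 2^9 = 512
  Digit '1' (value 1) x 2^8 = 256
  Digit '0' (value 0) x 2^7 = 0
  Digit '1' (value 1) x 2^6 = 64
  Digit '0' (value 0) x 2^5 = 0
  Digit '1' (value 1) x 2^4 = 16
  Digit '1' (value 1) x 2^3 = 8
  Digit '1' (value 1) x 2^2 = 4
  Digit '0' (value 0) x 2^1 = 0
  Digit '0' (value 0) x 2^0 = 0
Sum = 2908

2908


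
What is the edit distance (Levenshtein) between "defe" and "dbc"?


Computing edit distance: "defe" -> "dbc"
DP table:
           d    b    c
      0    1    2    3
  d   1    0    1    2
  e   2    1    1    2
  f   3    2    2    2
  e   4    3    3    3
Edit distance = dp[4][3] = 3

3


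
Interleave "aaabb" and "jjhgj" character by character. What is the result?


Interleaving "aaabb" and "jjhgj":
  Position 0: 'a' from first, 'j' from second => "aj"
  Position 1: 'a' from first, 'j' from second => "aj"
  Position 2: 'a' from first, 'h' from second => "ah"
  Position 3: 'b' from first, 'g' from second => "bg"
  Position 4: 'b' from first, 'j' from second => "bj"
Result: ajajahbgbj

ajajahbgbj


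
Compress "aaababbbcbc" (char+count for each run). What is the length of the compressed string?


Input: aaababbbcbc
Runs:
  'a' x 3 => "a3"
  'b' x 1 => "b1"
  'a' x 1 => "a1"
  'b' x 3 => "b3"
  'c' x 1 => "c1"
  'b' x 1 => "b1"
  'c' x 1 => "c1"
Compressed: "a3b1a1b3c1b1c1"
Compressed length: 14

14


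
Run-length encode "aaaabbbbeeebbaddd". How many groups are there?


Input: aaaabbbbeeebbaddd
Scanning for consecutive runs:
  Group 1: 'a' x 4 (positions 0-3)
  Group 2: 'b' x 4 (positions 4-7)
  Group 3: 'e' x 3 (positions 8-10)
  Group 4: 'b' x 2 (positions 11-12)
  Group 5: 'a' x 1 (positions 13-13)
  Group 6: 'd' x 3 (positions 14-16)
Total groups: 6

6


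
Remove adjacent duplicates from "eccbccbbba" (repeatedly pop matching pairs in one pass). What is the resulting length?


Input: eccbccbbba
Stack-based adjacent duplicate removal:
  Read 'e': push. Stack: e
  Read 'c': push. Stack: ec
  Read 'c': matches stack top 'c' => pop. Stack: e
  Read 'b': push. Stack: eb
  Read 'c': push. Stack: ebc
  Read 'c': matches stack top 'c' => pop. Stack: eb
  Read 'b': matches stack top 'b' => pop. Stack: e
  Read 'b': push. Stack: eb
  Read 'b': matches stack top 'b' => pop. Stack: e
  Read 'a': push. Stack: ea
Final stack: "ea" (length 2)

2


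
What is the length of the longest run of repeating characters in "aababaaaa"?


Input: "aababaaaa"
Scanning for longest run:
  Position 1 ('a'): continues run of 'a', length=2
  Position 2 ('b'): new char, reset run to 1
  Position 3 ('a'): new char, reset run to 1
  Position 4 ('b'): new char, reset run to 1
  Position 5 ('a'): new char, reset run to 1
  Position 6 ('a'): continues run of 'a', length=2
  Position 7 ('a'): continues run of 'a', length=3
  Position 8 ('a'): continues run of 'a', length=4
Longest run: 'a' with length 4

4


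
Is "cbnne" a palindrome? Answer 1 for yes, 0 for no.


Input: cbnne
Reversed: ennbc
  Compare pos 0 ('c') with pos 4 ('e'): MISMATCH
  Compare pos 1 ('b') with pos 3 ('n'): MISMATCH
Result: not a palindrome

0


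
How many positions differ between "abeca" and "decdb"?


Comparing "abeca" and "decdb" position by position:
  Position 0: 'a' vs 'd' => DIFFER
  Position 1: 'b' vs 'e' => DIFFER
  Position 2: 'e' vs 'c' => DIFFER
  Position 3: 'c' vs 'd' => DIFFER
  Position 4: 'a' vs 'b' => DIFFER
Positions that differ: 5

5


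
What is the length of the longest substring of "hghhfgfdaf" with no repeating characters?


Input: "hghhfgfdaf"
Sliding window (track last position of each char):
  Position 0 ('h'): window [0,0] length 1 -- new best
  Position 1 ('g'): window [0,1] length 2 -- new best
  Position 2 ('h'): repeat (last at 0), move window start to 1
  Position 2 ('h'): window [1,2] length 2
  Position 3 ('h'): repeat (last at 2), move window start to 3
  Position 3 ('h'): window [3,3] length 1
  Position 4 ('f'): window [3,4] length 2
  Position 5 ('g'): window [3,5] length 3 -- new best
  Position 6 ('f'): repeat (last at 4), move window start to 5
  Position 6 ('f'): window [5,6] length 2
  Position 7 ('d'): window [5,7] length 3
  Position 8 ('a'): window [5,8] length 4 -- new best
  Position 9 ('f'): repeat (last at 6), move window start to 7
  Position 9 ('f'): window [7,9] length 3
Longest substring with no repeats: "gfda" with length 4

4


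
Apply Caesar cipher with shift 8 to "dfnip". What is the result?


Caesar cipher: shift "dfnip" by 8
  'd' (pos 3) + 8 = pos 11 = 'l'
  'f' (pos 5) + 8 = pos 13 = 'n'
  'n' (pos 13) + 8 = pos 21 = 'v'
  'i' (pos 8) + 8 = pos 16 = 'q'
  'p' (pos 15) + 8 = pos 23 = 'x'
Result: lnvqx

lnvqx


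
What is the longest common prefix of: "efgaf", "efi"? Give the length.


Words: efgaf, efi
  Position 0: all 'e' => match
  Position 1: all 'f' => match
  Position 2: ('g', 'i') => mismatch, stop
LCP = "ef" (length 2)

2


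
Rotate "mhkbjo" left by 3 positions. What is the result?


Input: "mhkbjo", rotate left by 3
First 3 characters: "mhk"
Remaining characters: "bjo"
Concatenate remaining + first: "bjo" + "mhk" = "bjomhk"

bjomhk


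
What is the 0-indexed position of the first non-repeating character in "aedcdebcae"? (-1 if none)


Input: aedcdebcae
Character frequencies:
  'a': 2
  'b': 1
  'c': 2
  'd': 2
  'e': 3
Scanning left to right for freq == 1:
  Position 0 ('a'): freq=2, skip
  Position 1 ('e'): freq=3, skip
  Position 2 ('d'): freq=2, skip
  Position 3 ('c'): freq=2, skip
  Position 4 ('d'): freq=2, skip
  Position 5 ('e'): freq=3, skip
  Position 6 ('b'): unique! => answer = 6

6


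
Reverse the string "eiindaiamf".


Input: eiindaiamf
Reading characters right to left:
  Position 9: 'f'
  Position 8: 'm'
  Position 7: 'a'
  Position 6: 'i'
  Position 5: 'a'
  Position 4: 'd'
  Position 3: 'n'
  Position 2: 'i'
  Position 1: 'i'
  Position 0: 'e'
Reversed: fmaiadniie

fmaiadniie


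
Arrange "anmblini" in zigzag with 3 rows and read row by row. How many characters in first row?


Zigzag "anmblini" into 3 rows:
Placing characters:
  'a' => row 0
  'n' => row 1
  'm' => row 2
  'b' => row 1
  'l' => row 0
  'i' => row 1
  'n' => row 2
  'i' => row 1
Rows:
  Row 0: "al"
  Row 1: "nbii"
  Row 2: "mn"
First row length: 2

2


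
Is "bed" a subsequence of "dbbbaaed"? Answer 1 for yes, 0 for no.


Check if "bed" is a subsequence of "dbbbaaed"
Greedy scan:
  Position 0 ('d'): no match needed
  Position 1 ('b'): matches sub[0] = 'b'
  Position 2 ('b'): no match needed
  Position 3 ('b'): no match needed
  Position 4 ('a'): no match needed
  Position 5 ('a'): no match needed
  Position 6 ('e'): matches sub[1] = 'e'
  Position 7 ('d'): matches sub[2] = 'd'
All 3 characters matched => is a subsequence

1


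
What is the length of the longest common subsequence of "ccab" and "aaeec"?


LCS of "ccab" and "aaeec"
DP table:
           a    a    e    e    c
      0    0    0    0    0    0
  c   0    0    0    0    0    1
  c   0    0    0    0    0    1
  a   0    1    1    1    1    1
  b   0    1    1    1    1    1
LCS length = dp[4][5] = 1

1


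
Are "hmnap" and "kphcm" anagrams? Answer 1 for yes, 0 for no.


Strings: "hmnap", "kphcm"
Sorted first:  ahmnp
Sorted second: chkmp
Differ at position 0: 'a' vs 'c' => not anagrams

0


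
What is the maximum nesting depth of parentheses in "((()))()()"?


Input: "((()))()()"
Tracking depth:
  Position 0 '(': depth becomes 1
  Position 1 '(': depth becomes 2
  Position 2 '(': depth becomes 3
  Position 3 ')': depth becomes 2
  Position 4 ')': depth becomes 1
  Position 5 ')': depth becomes 0
  Position 6 '(': depth becomes 1
  Position 7 ')': depth becomes 0
  Position 8 '(': depth becomes 1
  Position 9 ')': depth becomes 0
Maximum depth reached: 3

3


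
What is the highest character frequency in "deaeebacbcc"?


Input: deaeebacbcc
Character counts:
  'a': 2
  'b': 2
  'c': 3
  'd': 1
  'e': 3
Maximum frequency: 3

3


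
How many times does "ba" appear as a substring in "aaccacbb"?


Searching for "ba" in "aaccacbb"
Scanning each position:
  Position 0: "aa" => no
  Position 1: "ac" => no
  Position 2: "cc" => no
  Position 3: "ca" => no
  Position 4: "ac" => no
  Position 5: "cb" => no
  Position 6: "bb" => no
Total occurrences: 0

0


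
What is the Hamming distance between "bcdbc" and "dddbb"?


Comparing "bcdbc" and "dddbb" position by position:
  Position 0: 'b' vs 'd' => differ
  Position 1: 'c' vs 'd' => differ
  Position 2: 'd' vs 'd' => same
  Position 3: 'b' vs 'b' => same
  Position 4: 'c' vs 'b' => differ
Total differences (Hamming distance): 3

3


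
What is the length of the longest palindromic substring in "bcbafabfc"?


Input: "bcbafabfc"
Checking substrings for palindromes:
  [2:7] "bafab" (len 5) => palindrome
  [0:3] "bcb" (len 3) => palindrome
  [3:6] "afa" (len 3) => palindrome
Longest palindromic substring: "bafab" with length 5

5


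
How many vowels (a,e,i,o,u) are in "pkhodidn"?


Input: pkhodidn
Checking each character:
  'p' at position 0: consonant
  'k' at position 1: consonant
  'h' at position 2: consonant
  'o' at position 3: vowel (running total: 1)
  'd' at position 4: consonant
  'i' at position 5: vowel (running total: 2)
  'd' at position 6: consonant
  'n' at position 7: consonant
Total vowels: 2

2


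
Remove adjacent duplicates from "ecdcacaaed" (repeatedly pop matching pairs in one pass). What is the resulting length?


Input: ecdcacaaed
Stack-based adjacent duplicate removal:
  Read 'e': push. Stack: e
  Read 'c': push. Stack: ec
  Read 'd': push. Stack: ecd
  Read 'c': push. Stack: ecdc
  Read 'a': push. Stack: ecdca
  Read 'c': push. Stack: ecdcac
  Read 'a': push. Stack: ecdcaca
  Read 'a': matches stack top 'a' => pop. Stack: ecdcac
  Read 'e': push. Stack: ecdcace
  Read 'd': push. Stack: ecdcaced
Final stack: "ecdcaced" (length 8)

8


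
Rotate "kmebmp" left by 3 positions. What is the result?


Input: "kmebmp", rotate left by 3
First 3 characters: "kme"
Remaining characters: "bmp"
Concatenate remaining + first: "bmp" + "kme" = "bmpkme"

bmpkme


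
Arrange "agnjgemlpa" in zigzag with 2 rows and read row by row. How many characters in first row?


Zigzag "agnjgemlpa" into 2 rows:
Placing characters:
  'a' => row 0
  'g' => row 1
  'n' => row 0
  'j' => row 1
  'g' => row 0
  'e' => row 1
  'm' => row 0
  'l' => row 1
  'p' => row 0
  'a' => row 1
Rows:
  Row 0: "angmp"
  Row 1: "gjela"
First row length: 5

5


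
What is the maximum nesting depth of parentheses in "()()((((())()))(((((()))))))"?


Input: "()()((((())()))(((((()))))))"
Tracking depth:
  Position 0 '(': depth becomes 1
  Position 1 ')': depth becomes 0
  Position 2 '(': depth becomes 1
  Position 3 ')': depth becomes 0
  Position 4 '(': depth becomes 1
  Position 5 '(': depth becomes 2
  Position 6 '(': depth becomes 3
  Position 7 '(': depth becomes 4
  Position 8 '(': depth becomes 5
  Position 9 ')': depth becomes 4
  Position 10 ')': depth becomes 3
  Position 11 '(': depth becomes 4
  Position 12 ')': depth becomes 3
  Position 13 ')': depth becomes 2
  Position 14 ')': depth becomes 1
  Position 15 '(': depth becomes 2
  Position 16 '(': depth becomes 3
  Position 17 '(': depth becomes 4
  Position 18 '(': depth becomes 5
  Position 19 '(': depth becomes 6
  Position 20 '(': depth becomes 7
  Position 21 ')': depth becomes 6
  Position 22 ')': depth becomes 5
  Position 23 ')': depth becomes 4
  Position 24 ')': depth becomes 3
  Position 25 ')': depth becomes 2
  Position 26 ')': depth becomes 1
  Position 27 ')': depth becomes 0
Maximum depth reached: 7

7


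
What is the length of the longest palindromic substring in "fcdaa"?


Input: "fcdaa"
Checking substrings for palindromes:
  [3:5] "aa" (len 2) => palindrome
Longest palindromic substring: "aa" with length 2

2


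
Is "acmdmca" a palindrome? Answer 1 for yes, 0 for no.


Input: acmdmca
Reversed: acmdmca
  Compare pos 0 ('a') with pos 6 ('a'): match
  Compare pos 1 ('c') with pos 5 ('c'): match
  Compare pos 2 ('m') with pos 4 ('m'): match
Result: palindrome

1


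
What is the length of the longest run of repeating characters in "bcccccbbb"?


Input: "bcccccbbb"
Scanning for longest run:
  Position 1 ('c'): new char, reset run to 1
  Position 2 ('c'): continues run of 'c', length=2
  Position 3 ('c'): continues run of 'c', length=3
  Position 4 ('c'): continues run of 'c', length=4
  Position 5 ('c'): continues run of 'c', length=5
  Position 6 ('b'): new char, reset run to 1
  Position 7 ('b'): continues run of 'b', length=2
  Position 8 ('b'): continues run of 'b', length=3
Longest run: 'c' with length 5

5


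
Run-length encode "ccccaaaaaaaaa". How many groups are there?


Input: ccccaaaaaaaaa
Scanning for consecutive runs:
  Group 1: 'c' x 4 (positions 0-3)
  Group 2: 'a' x 9 (positions 4-12)
Total groups: 2

2


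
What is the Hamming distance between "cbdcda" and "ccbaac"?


Comparing "cbdcda" and "ccbaac" position by position:
  Position 0: 'c' vs 'c' => same
  Position 1: 'b' vs 'c' => differ
  Position 2: 'd' vs 'b' => differ
  Position 3: 'c' vs 'a' => differ
  Position 4: 'd' vs 'a' => differ
  Position 5: 'a' vs 'c' => differ
Total differences (Hamming distance): 5

5


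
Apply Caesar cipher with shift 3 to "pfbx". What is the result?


Caesar cipher: shift "pfbx" by 3
  'p' (pos 15) + 3 = pos 18 = 's'
  'f' (pos 5) + 3 = pos 8 = 'i'
  'b' (pos 1) + 3 = pos 4 = 'e'
  'x' (pos 23) + 3 = pos 0 = 'a'
Result: siea

siea


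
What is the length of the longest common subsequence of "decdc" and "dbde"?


LCS of "decdc" and "dbde"
DP table:
           d    b    d    e
      0    0    0    0    0
  d   0    1    1    1    1
  e   0    1    1    1    2
  c   0    1    1    1    2
  d   0    1    1    2    2
  c   0    1    1    2    2
LCS length = dp[5][4] = 2

2


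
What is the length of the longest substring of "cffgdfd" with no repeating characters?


Input: "cffgdfd"
Sliding window (track last position of each char):
  Position 0 ('c'): window [0,0] length 1 -- new best
  Position 1 ('f'): window [0,1] length 2 -- new best
  Position 2 ('f'): repeat (last at 1), move window start to 2
  Position 2 ('f'): window [2,2] length 1
  Position 3 ('g'): window [2,3] length 2
  Position 4 ('d'): window [2,4] length 3 -- new best
  Position 5 ('f'): repeat (last at 2), move window start to 3
  Position 5 ('f'): window [3,5] length 3
  Position 6 ('d'): repeat (last at 4), move window start to 5
  Position 6 ('d'): window [5,6] length 2
Longest substring with no repeats: "fgd" with length 3

3


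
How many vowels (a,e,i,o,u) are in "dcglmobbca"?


Input: dcglmobbca
Checking each character:
  'd' at position 0: consonant
  'c' at position 1: consonant
  'g' at position 2: consonant
  'l' at position 3: consonant
  'm' at position 4: consonant
  'o' at position 5: vowel (running total: 1)
  'b' at position 6: consonant
  'b' at position 7: consonant
  'c' at position 8: consonant
  'a' at position 9: vowel (running total: 2)
Total vowels: 2

2


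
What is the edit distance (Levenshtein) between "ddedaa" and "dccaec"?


Computing edit distance: "ddedaa" -> "dccaec"
DP table:
           d    c    c    a    e    c
      0    1    2    3    4    5    6
  d   1    0    1    2    3    4    5
  d   2    1    1    2    3    4    5
  e   3    2    2    2    3    3    4
  d   4    3    3    3    3    4    4
  a   5    4    4    4    3    4    5
  a   6    5    5    5    4    4    5
Edit distance = dp[6][6] = 5

5


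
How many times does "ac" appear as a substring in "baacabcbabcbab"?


Searching for "ac" in "baacabcbabcbab"
Scanning each position:
  Position 0: "ba" => no
  Position 1: "aa" => no
  Position 2: "ac" => MATCH
  Position 3: "ca" => no
  Position 4: "ab" => no
  Position 5: "bc" => no
  Position 6: "cb" => no
  Position 7: "ba" => no
  Position 8: "ab" => no
  Position 9: "bc" => no
  Position 10: "cb" => no
  Position 11: "ba" => no
  Position 12: "ab" => no
Total occurrences: 1

1


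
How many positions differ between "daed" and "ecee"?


Comparing "daed" and "ecee" position by position:
  Position 0: 'd' vs 'e' => DIFFER
  Position 1: 'a' vs 'c' => DIFFER
  Position 2: 'e' vs 'e' => same
  Position 3: 'd' vs 'e' => DIFFER
Positions that differ: 3

3


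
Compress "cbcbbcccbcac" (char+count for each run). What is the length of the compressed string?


Input: cbcbbcccbcac
Runs:
  'c' x 1 => "c1"
  'b' x 1 => "b1"
  'c' x 1 => "c1"
  'b' x 2 => "b2"
  'c' x 3 => "c3"
  'b' x 1 => "b1"
  'c' x 1 => "c1"
  'a' x 1 => "a1"
  'c' x 1 => "c1"
Compressed: "c1b1c1b2c3b1c1a1c1"
Compressed length: 18

18


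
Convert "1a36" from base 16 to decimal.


Input: "1a36" in base 16
Positional expansion:
  Digit '1' (value 1) x 16^3 = 4096
  Digit 'a' (value 10) x 16^2 = 2560
  Digit '3' (value 3) x 16^1 = 48
  Digit '6' (value 6) x 16^0 = 6
Sum = 6710

6710


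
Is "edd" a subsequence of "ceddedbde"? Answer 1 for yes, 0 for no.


Check if "edd" is a subsequence of "ceddedbde"
Greedy scan:
  Position 0 ('c'): no match needed
  Position 1 ('e'): matches sub[0] = 'e'
  Position 2 ('d'): matches sub[1] = 'd'
  Position 3 ('d'): matches sub[2] = 'd'
  Position 4 ('e'): no match needed
  Position 5 ('d'): no match needed
  Position 6 ('b'): no match needed
  Position 7 ('d'): no match needed
  Position 8 ('e'): no match needed
All 3 characters matched => is a subsequence

1


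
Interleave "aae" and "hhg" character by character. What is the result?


Interleaving "aae" and "hhg":
  Position 0: 'a' from first, 'h' from second => "ah"
  Position 1: 'a' from first, 'h' from second => "ah"
  Position 2: 'e' from first, 'g' from second => "eg"
Result: ahaheg

ahaheg


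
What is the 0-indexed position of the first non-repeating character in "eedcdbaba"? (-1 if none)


Input: eedcdbaba
Character frequencies:
  'a': 2
  'b': 2
  'c': 1
  'd': 2
  'e': 2
Scanning left to right for freq == 1:
  Position 0 ('e'): freq=2, skip
  Position 1 ('e'): freq=2, skip
  Position 2 ('d'): freq=2, skip
  Position 3 ('c'): unique! => answer = 3

3


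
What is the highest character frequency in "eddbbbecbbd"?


Input: eddbbbecbbd
Character counts:
  'b': 5
  'c': 1
  'd': 3
  'e': 2
Maximum frequency: 5

5


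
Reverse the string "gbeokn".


Input: gbeokn
Reading characters right to left:
  Position 5: 'n'
  Position 4: 'k'
  Position 3: 'o'
  Position 2: 'e'
  Position 1: 'b'
  Position 0: 'g'
Reversed: nkoebg

nkoebg


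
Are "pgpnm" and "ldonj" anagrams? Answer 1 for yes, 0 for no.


Strings: "pgpnm", "ldonj"
Sorted first:  gmnpp
Sorted second: djlno
Differ at position 0: 'g' vs 'd' => not anagrams

0


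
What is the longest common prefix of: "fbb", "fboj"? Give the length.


Words: fbb, fboj
  Position 0: all 'f' => match
  Position 1: all 'b' => match
  Position 2: ('b', 'o') => mismatch, stop
LCP = "fb" (length 2)

2


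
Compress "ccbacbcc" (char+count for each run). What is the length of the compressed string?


Input: ccbacbcc
Runs:
  'c' x 2 => "c2"
  'b' x 1 => "b1"
  'a' x 1 => "a1"
  'c' x 1 => "c1"
  'b' x 1 => "b1"
  'c' x 2 => "c2"
Compressed: "c2b1a1c1b1c2"
Compressed length: 12

12


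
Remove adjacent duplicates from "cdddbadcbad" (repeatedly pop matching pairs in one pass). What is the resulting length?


Input: cdddbadcbad
Stack-based adjacent duplicate removal:
  Read 'c': push. Stack: c
  Read 'd': push. Stack: cd
  Read 'd': matches stack top 'd' => pop. Stack: c
  Read 'd': push. Stack: cd
  Read 'b': push. Stack: cdb
  Read 'a': push. Stack: cdba
  Read 'd': push. Stack: cdbad
  Read 'c': push. Stack: cdbadc
  Read 'b': push. Stack: cdbadcb
  Read 'a': push. Stack: cdbadcba
  Read 'd': push. Stack: cdbadcbad
Final stack: "cdbadcbad" (length 9)

9


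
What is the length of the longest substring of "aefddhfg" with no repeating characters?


Input: "aefddhfg"
Sliding window (track last position of each char):
  Position 0 ('a'): window [0,0] length 1 -- new best
  Position 1 ('e'): window [0,1] length 2 -- new best
  Position 2 ('f'): window [0,2] length 3 -- new best
  Position 3 ('d'): window [0,3] length 4 -- new best
  Position 4 ('d'): repeat (last at 3), move window start to 4
  Position 4 ('d'): window [4,4] length 1
  Position 5 ('h'): window [4,5] length 2
  Position 6 ('f'): window [4,6] length 3
  Position 7 ('g'): window [4,7] length 4
Longest substring with no repeats: "aefd" with length 4

4


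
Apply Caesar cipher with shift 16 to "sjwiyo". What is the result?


Caesar cipher: shift "sjwiyo" by 16
  's' (pos 18) + 16 = pos 8 = 'i'
  'j' (pos 9) + 16 = pos 25 = 'z'
  'w' (pos 22) + 16 = pos 12 = 'm'
  'i' (pos 8) + 16 = pos 24 = 'y'
  'y' (pos 24) + 16 = pos 14 = 'o'
  'o' (pos 14) + 16 = pos 4 = 'e'
Result: izmyoe

izmyoe


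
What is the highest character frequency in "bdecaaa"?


Input: bdecaaa
Character counts:
  'a': 3
  'b': 1
  'c': 1
  'd': 1
  'e': 1
Maximum frequency: 3

3


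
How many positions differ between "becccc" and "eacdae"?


Comparing "becccc" and "eacdae" position by position:
  Position 0: 'b' vs 'e' => DIFFER
  Position 1: 'e' vs 'a' => DIFFER
  Position 2: 'c' vs 'c' => same
  Position 3: 'c' vs 'd' => DIFFER
  Position 4: 'c' vs 'a' => DIFFER
  Position 5: 'c' vs 'e' => DIFFER
Positions that differ: 5

5


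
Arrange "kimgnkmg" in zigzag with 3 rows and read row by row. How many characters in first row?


Zigzag "kimgnkmg" into 3 rows:
Placing characters:
  'k' => row 0
  'i' => row 1
  'm' => row 2
  'g' => row 1
  'n' => row 0
  'k' => row 1
  'm' => row 2
  'g' => row 1
Rows:
  Row 0: "kn"
  Row 1: "igkg"
  Row 2: "mm"
First row length: 2

2


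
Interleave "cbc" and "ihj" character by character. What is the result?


Interleaving "cbc" and "ihj":
  Position 0: 'c' from first, 'i' from second => "ci"
  Position 1: 'b' from first, 'h' from second => "bh"
  Position 2: 'c' from first, 'j' from second => "cj"
Result: cibhcj

cibhcj


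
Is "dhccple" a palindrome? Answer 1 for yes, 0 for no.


Input: dhccple
Reversed: elpcchd
  Compare pos 0 ('d') with pos 6 ('e'): MISMATCH
  Compare pos 1 ('h') with pos 5 ('l'): MISMATCH
  Compare pos 2 ('c') with pos 4 ('p'): MISMATCH
Result: not a palindrome

0


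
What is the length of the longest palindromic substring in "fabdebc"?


Input: "fabdebc"
Checking substrings for palindromes:
  No multi-char palindromic substrings found
Longest palindromic substring: "f" with length 1

1


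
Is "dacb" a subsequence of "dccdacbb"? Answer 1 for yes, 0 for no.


Check if "dacb" is a subsequence of "dccdacbb"
Greedy scan:
  Position 0 ('d'): matches sub[0] = 'd'
  Position 1 ('c'): no match needed
  Position 2 ('c'): no match needed
  Position 3 ('d'): no match needed
  Position 4 ('a'): matches sub[1] = 'a'
  Position 5 ('c'): matches sub[2] = 'c'
  Position 6 ('b'): matches sub[3] = 'b'
  Position 7 ('b'): no match needed
All 4 characters matched => is a subsequence

1


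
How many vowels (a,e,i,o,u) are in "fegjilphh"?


Input: fegjilphh
Checking each character:
  'f' at position 0: consonant
  'e' at position 1: vowel (running total: 1)
  'g' at position 2: consonant
  'j' at position 3: consonant
  'i' at position 4: vowel (running total: 2)
  'l' at position 5: consonant
  'p' at position 6: consonant
  'h' at position 7: consonant
  'h' at position 8: consonant
Total vowels: 2

2


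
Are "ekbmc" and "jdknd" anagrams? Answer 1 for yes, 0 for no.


Strings: "ekbmc", "jdknd"
Sorted first:  bcekm
Sorted second: ddjkn
Differ at position 0: 'b' vs 'd' => not anagrams

0


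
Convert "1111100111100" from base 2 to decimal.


Input: "1111100111100" in base 2
Positional expansion:
  Digit '1' (value 1) x 2^12 = 4096
  Digit '1' (value 1) x 2^11 = 2048
  Digit '1' (value 1) x 2^10 = 1024
  Digit '1' (value 1) x 2^9 = 512
  Digit '1' (value 1) x 2^8 = 256
  Digit '0' (value 0) x 2^7 = 0
  Digit '0' (value 0) x 2^6 = 0
  Digit '1' (value 1) x 2^5 = 32
  Digit '1' (value 1) x 2^4 = 16
  Digit '1' (value 1) x 2^3 = 8
  Digit '1' (value 1) x 2^2 = 4
  Digit '0' (value 0) x 2^1 = 0
  Digit '0' (value 0) x 2^0 = 0
Sum = 7996

7996


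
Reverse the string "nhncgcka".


Input: nhncgcka
Reading characters right to left:
  Position 7: 'a'
  Position 6: 'k'
  Position 5: 'c'
  Position 4: 'g'
  Position 3: 'c'
  Position 2: 'n'
  Position 1: 'h'
  Position 0: 'n'
Reversed: akcgcnhn

akcgcnhn


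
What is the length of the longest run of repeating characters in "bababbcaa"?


Input: "bababbcaa"
Scanning for longest run:
  Position 1 ('a'): new char, reset run to 1
  Position 2 ('b'): new char, reset run to 1
  Position 3 ('a'): new char, reset run to 1
  Position 4 ('b'): new char, reset run to 1
  Position 5 ('b'): continues run of 'b', length=2
  Position 6 ('c'): new char, reset run to 1
  Position 7 ('a'): new char, reset run to 1
  Position 8 ('a'): continues run of 'a', length=2
Longest run: 'b' with length 2

2


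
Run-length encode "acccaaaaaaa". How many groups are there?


Input: acccaaaaaaa
Scanning for consecutive runs:
  Group 1: 'a' x 1 (positions 0-0)
  Group 2: 'c' x 3 (positions 1-3)
  Group 3: 'a' x 7 (positions 4-10)
Total groups: 3

3


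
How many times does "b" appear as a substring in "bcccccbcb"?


Searching for "b" in "bcccccbcb"
Scanning each position:
  Position 0: "b" => MATCH
  Position 1: "c" => no
  Position 2: "c" => no
  Position 3: "c" => no
  Position 4: "c" => no
  Position 5: "c" => no
  Position 6: "b" => MATCH
  Position 7: "c" => no
  Position 8: "b" => MATCH
Total occurrences: 3

3


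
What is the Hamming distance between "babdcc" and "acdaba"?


Comparing "babdcc" and "acdaba" position by position:
  Position 0: 'b' vs 'a' => differ
  Position 1: 'a' vs 'c' => differ
  Position 2: 'b' vs 'd' => differ
  Position 3: 'd' vs 'a' => differ
  Position 4: 'c' vs 'b' => differ
  Position 5: 'c' vs 'a' => differ
Total differences (Hamming distance): 6

6


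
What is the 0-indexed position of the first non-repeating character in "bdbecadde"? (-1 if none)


Input: bdbecadde
Character frequencies:
  'a': 1
  'b': 2
  'c': 1
  'd': 3
  'e': 2
Scanning left to right for freq == 1:
  Position 0 ('b'): freq=2, skip
  Position 1 ('d'): freq=3, skip
  Position 2 ('b'): freq=2, skip
  Position 3 ('e'): freq=2, skip
  Position 4 ('c'): unique! => answer = 4

4


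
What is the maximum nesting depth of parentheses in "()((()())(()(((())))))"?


Input: "()((()())(()(((())))))"
Tracking depth:
  Position 0 '(': depth becomes 1
  Position 1 ')': depth becomes 0
  Position 2 '(': depth becomes 1
  Position 3 '(': depth becomes 2
  Position 4 '(': depth becomes 3
  Position 5 ')': depth becomes 2
  Position 6 '(': depth becomes 3
  Position 7 ')': depth becomes 2
  Position 8 ')': depth becomes 1
  Position 9 '(': depth becomes 2
  Position 10 '(': depth becomes 3
  Position 11 ')': depth becomes 2
  Position 12 '(': depth becomes 3
  Position 13 '(': depth becomes 4
  Position 14 '(': depth becomes 5
  Position 15 '(': depth becomes 6
  Position 16 ')': depth becomes 5
  Position 17 ')': depth becomes 4
  Position 18 ')': depth becomes 3
  Position 19 ')': depth becomes 2
  Position 20 ')': depth becomes 1
  Position 21 ')': depth becomes 0
Maximum depth reached: 6

6


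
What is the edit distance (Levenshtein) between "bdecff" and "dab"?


Computing edit distance: "bdecff" -> "dab"
DP table:
           d    a    b
      0    1    2    3
  b   1    1    2    2
  d   2    1    2    3
  e   3    2    2    3
  c   4    3    3    3
  f   5    4    4    4
  f   6    5    5    5
Edit distance = dp[6][3] = 5

5


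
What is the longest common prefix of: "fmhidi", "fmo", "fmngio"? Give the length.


Words: fmhidi, fmo, fmngio
  Position 0: all 'f' => match
  Position 1: all 'm' => match
  Position 2: ('h', 'o', 'n') => mismatch, stop
LCP = "fm" (length 2)

2


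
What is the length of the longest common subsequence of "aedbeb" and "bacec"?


LCS of "aedbeb" and "bacec"
DP table:
           b    a    c    e    c
      0    0    0    0    0    0
  a   0    0    1    1    1    1
  e   0    0    1    1    2    2
  d   0    0    1    1    2    2
  b   0    1    1    1    2    2
  e   0    1    1    1    2    2
  b   0    1    1    1    2    2
LCS length = dp[6][5] = 2

2


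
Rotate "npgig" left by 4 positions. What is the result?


Input: "npgig", rotate left by 4
First 4 characters: "npgi"
Remaining characters: "g"
Concatenate remaining + first: "g" + "npgi" = "gnpgi"

gnpgi


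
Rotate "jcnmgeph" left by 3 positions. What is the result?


Input: "jcnmgeph", rotate left by 3
First 3 characters: "jcn"
Remaining characters: "mgeph"
Concatenate remaining + first: "mgeph" + "jcn" = "mgephjcn"

mgephjcn


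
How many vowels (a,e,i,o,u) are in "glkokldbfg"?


Input: glkokldbfg
Checking each character:
  'g' at position 0: consonant
  'l' at position 1: consonant
  'k' at position 2: consonant
  'o' at position 3: vowel (running total: 1)
  'k' at position 4: consonant
  'l' at position 5: consonant
  'd' at position 6: consonant
  'b' at position 7: consonant
  'f' at position 8: consonant
  'g' at position 9: consonant
Total vowels: 1

1


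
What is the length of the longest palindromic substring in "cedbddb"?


Input: "cedbddb"
Checking substrings for palindromes:
  [3:7] "bddb" (len 4) => palindrome
  [2:5] "dbd" (len 3) => palindrome
  [4:6] "dd" (len 2) => palindrome
Longest palindromic substring: "bddb" with length 4

4


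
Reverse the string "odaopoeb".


Input: odaopoeb
Reading characters right to left:
  Position 7: 'b'
  Position 6: 'e'
  Position 5: 'o'
  Position 4: 'p'
  Position 3: 'o'
  Position 2: 'a'
  Position 1: 'd'
  Position 0: 'o'
Reversed: beopoado

beopoado


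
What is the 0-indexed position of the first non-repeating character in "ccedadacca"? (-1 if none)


Input: ccedadacca
Character frequencies:
  'a': 3
  'c': 4
  'd': 2
  'e': 1
Scanning left to right for freq == 1:
  Position 0 ('c'): freq=4, skip
  Position 1 ('c'): freq=4, skip
  Position 2 ('e'): unique! => answer = 2

2


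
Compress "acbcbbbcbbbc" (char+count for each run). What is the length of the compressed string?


Input: acbcbbbcbbbc
Runs:
  'a' x 1 => "a1"
  'c' x 1 => "c1"
  'b' x 1 => "b1"
  'c' x 1 => "c1"
  'b' x 3 => "b3"
  'c' x 1 => "c1"
  'b' x 3 => "b3"
  'c' x 1 => "c1"
Compressed: "a1c1b1c1b3c1b3c1"
Compressed length: 16

16


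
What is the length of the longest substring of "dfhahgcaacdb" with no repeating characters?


Input: "dfhahgcaacdb"
Sliding window (track last position of each char):
  Position 0 ('d'): window [0,0] length 1 -- new best
  Position 1 ('f'): window [0,1] length 2 -- new best
  Position 2 ('h'): window [0,2] length 3 -- new best
  Position 3 ('a'): window [0,3] length 4 -- new best
  Position 4 ('h'): repeat (last at 2), move window start to 3
  Position 4 ('h'): window [3,4] length 2
  Position 5 ('g'): window [3,5] length 3
  Position 6 ('c'): window [3,6] length 4
  Position 7 ('a'): repeat (last at 3), move window start to 4
  Position 7 ('a'): window [4,7] length 4
  Position 8 ('a'): repeat (last at 7), move window start to 8
  Position 8 ('a'): window [8,8] length 1
  Position 9 ('c'): window [8,9] length 2
  Position 10 ('d'): window [8,10] length 3
  Position 11 ('b'): window [8,11] length 4
Longest substring with no repeats: "dfha" with length 4

4


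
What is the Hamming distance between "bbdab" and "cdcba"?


Comparing "bbdab" and "cdcba" position by position:
  Position 0: 'b' vs 'c' => differ
  Position 1: 'b' vs 'd' => differ
  Position 2: 'd' vs 'c' => differ
  Position 3: 'a' vs 'b' => differ
  Position 4: 'b' vs 'a' => differ
Total differences (Hamming distance): 5

5


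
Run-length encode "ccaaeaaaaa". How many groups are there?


Input: ccaaeaaaaa
Scanning for consecutive runs:
  Group 1: 'c' x 2 (positions 0-1)
  Group 2: 'a' x 2 (positions 2-3)
  Group 3: 'e' x 1 (positions 4-4)
  Group 4: 'a' x 5 (positions 5-9)
Total groups: 4

4
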